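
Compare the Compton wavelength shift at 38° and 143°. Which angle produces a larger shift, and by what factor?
143° produces the larger shift by a factor of 8.485

Calculate both shifts using Δλ = λ_C(1 - cos θ):

For θ₁ = 38°:
Δλ₁ = 2.4263 × (1 - cos(38°))
Δλ₁ = 2.4263 × 0.2120
Δλ₁ = 0.5144 pm

For θ₂ = 143°:
Δλ₂ = 2.4263 × (1 - cos(143°))
Δλ₂ = 2.4263 × 1.7986
Δλ₂ = 4.3640 pm

The 143° angle produces the larger shift.
Ratio: 4.3640/0.5144 = 8.485

(Intermediate values are shown rounded; full precision is carried through to the final answer.)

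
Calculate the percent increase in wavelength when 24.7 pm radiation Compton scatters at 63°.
5.3635%

Calculate the Compton shift:
Δλ = λ_C(1 - cos(63°))
Δλ = 2.4263 × (1 - cos(63°))
Δλ = 2.4263 × 0.5460
Δλ = 1.3248 pm

Percentage change:
(Δλ/λ₀) × 100 = (1.3248/24.7) × 100
= 5.3635%

(Intermediate values are shown rounded; full precision is carried through to the final answer.)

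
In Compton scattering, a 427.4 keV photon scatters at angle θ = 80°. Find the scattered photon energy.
252.7257 keV

First convert energy to wavelength:
λ = hc/E, with hc ≈ 1239.842 keV·pm (i.e. 1239.842 eV·nm)

For E = 427.4 keV = 427400 eV:
λ = 1239.842 keV·pm / 427.4 keV
λ = 2.9009 pm

Calculate the Compton shift:
Δλ = λ_C(1 - cos(80°)) = 2.4263 × 0.8264
Δλ = 2.0050 pm

Final wavelength:
λ' = 2.9009 + 2.0050 = 4.9059 pm

Final energy:
E' = hc/λ' = 1239.842 / 4.9059 = 252.7257 keV

(Intermediate values are shown rounded; full precision is carried through to the final answer.)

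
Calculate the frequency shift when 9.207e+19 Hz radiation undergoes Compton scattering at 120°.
4.859e+19 Hz (decrease)

Convert frequency to wavelength (c = 299792458 m/s):
λ₀ = c/f₀ = 299792458/9.207e+19 = 3.2561362e-12 m = 3.2561 pm

Calculate Compton shift:
Δλ = λ_C(1 - cos(120°)) = 3.6395 pm

Final wavelength:
λ' = λ₀ + Δλ = 3.2561 + 3.6395 = 6.8956 pm

Final frequency:
f' = c/λ' = 299792458/6.8956015e-12 = 4.3475896e+19 Hz

Frequency shift (decrease):
Δf = f₀ - f' = 9.207e+19 - 4.3475896e+19 = 4.859e+19 Hz

(Intermediate values are shown rounded; full precision is carried through to the final answer.)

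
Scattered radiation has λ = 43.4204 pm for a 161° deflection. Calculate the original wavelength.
38.7000 pm

From λ' = λ + Δλ, we have λ = λ' - Δλ

First calculate the Compton shift:
Δλ = λ_C(1 - cos θ)
Δλ = 2.4263 × (1 - cos(161°))
Δλ = 2.4263 × 1.9455
Δλ = 4.7204 pm

Initial wavelength:
λ = λ' - Δλ
λ = 43.4204 - 4.7204
λ = 38.7000 pm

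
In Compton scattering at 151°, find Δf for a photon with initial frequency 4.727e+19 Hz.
1.974e+19 Hz (decrease)

Convert frequency to wavelength (c = 299792458 m/s):
λ₀ = c/f₀ = 299792458/4.727e+19 = 6.3421294e-12 m = 6.3421 pm

Calculate Compton shift:
Δλ = λ_C(1 - cos(151°)) = 4.5484 pm

Final wavelength:
λ' = λ₀ + Δλ = 6.3421 + 4.5484 = 10.8905 pm

Final frequency:
f' = c/λ' = 299792458/1.0890538e-11 = 2.7527790e+19 Hz

Frequency shift (decrease):
Δf = f₀ - f' = 4.727e+19 - 2.7527790e+19 = 1.974e+19 Hz

(Intermediate values are shown rounded; full precision is carried through to the final answer.)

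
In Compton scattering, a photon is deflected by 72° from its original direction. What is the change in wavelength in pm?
1.6765 pm

Using the Compton scattering formula:
Δλ = λ_C(1 - cos θ)

where λ_C = h/(m_e·c) ≈ 2.4263 pm is the Compton wavelength of an electron.

For θ = 72°:
cos(72°) = 0.3090
1 - cos(72°) = 0.6910

Δλ = 2.4263 × 0.6910
Δλ = 1.6765 pm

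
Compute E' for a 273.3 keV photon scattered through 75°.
195.7163 keV

First convert energy to wavelength:
λ = hc/E, with hc ≈ 1239.842 keV·pm (i.e. 1239.842 eV·nm)

For E = 273.3 keV = 273300 eV:
λ = 1239.842 keV·pm / 273.3 keV
λ = 4.5366 pm

Calculate the Compton shift:
Δλ = λ_C(1 - cos(75°)) = 2.4263 × 0.7412
Δλ = 1.7983 pm

Final wavelength:
λ' = 4.5366 + 1.7983 = 6.3349 pm

Final energy:
E' = hc/λ' = 1239.842 / 6.3349 = 195.7163 keV

(Intermediate values are shown rounded; full precision is carried through to the final answer.)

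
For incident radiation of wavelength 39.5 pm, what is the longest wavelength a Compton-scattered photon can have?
44.3526 pm (at θ = 180°)

The Compton shift is Δλ = λ_C(1 − cos θ).

Since cos θ ranges from −1 to 1, the factor (1 − cos θ) ranges from 0 to 2; the maximum shift occurs at θ = 180° (backscattering):
Δλ_max = 2λ_C = 2 × 2.4263 pm = 4.8526 pm

Maximum scattered wavelength:
λ'_max = λ₀ + Δλ_max = 39.5 + 4.8526 = 44.3526 pm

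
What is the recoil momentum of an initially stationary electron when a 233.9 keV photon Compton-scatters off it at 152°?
1.8696e-22 kg·m/s

The electron is initially at rest, so by conservation of momentum:
p⃗_e = p⃗₀ − p⃗'  (incident photon momentum minus scattered photon momentum)

Photon momentum magnitudes (p = h/λ = E/c):
λ₀ = hc/E₀ = 5.3007 pm → p₀ = h/λ₀ = 1.2500e-22 kg·m/s
Δλ = λ_C(1 − cos 152°) = 4.5686 pm
λ' = 9.8694 pm → p' = h/λ' = 6.7138e-23 kg·m/s

The scattered photon makes angle θ = 152° with the incident direction, so by the law of cosines:
|p⃗_e|² = p₀² + p'² − 2p₀p'cos θ
|p⃗_e|² = (1.2500e-22)² + (6.7138e-23)² − 2·1.2500e-22·6.7138e-23·cos(152°)
|p⃗_e| = 1.8696e-22 kg·m/s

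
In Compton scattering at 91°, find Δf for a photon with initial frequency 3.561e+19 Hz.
8.074e+18 Hz (decrease)

Convert frequency to wavelength (c = 299792458 m/s):
λ₀ = c/f₀ = 299792458/3.561e+19 = 8.4187716e-12 m = 8.4188 pm

Calculate Compton shift:
Δλ = λ_C(1 - cos(91°)) = 2.4687 pm

Final wavelength:
λ' = λ₀ + Δλ = 8.4188 + 2.4687 = 10.8874 pm

Final frequency:
f' = c/λ' = 299792458/1.0887427e-11 = 2.7535658e+19 Hz

Frequency shift (decrease):
Δf = f₀ - f' = 3.561e+19 - 2.7535658e+19 = 8.074e+18 Hz

(Intermediate values are shown rounded; full precision is carried through to the final answer.)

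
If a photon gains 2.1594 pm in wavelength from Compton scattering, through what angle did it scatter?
83.68°

From the Compton formula Δλ = λ_C(1 - cos θ), we can solve for θ:

cos θ = 1 - Δλ/λ_C

Given:
- Δλ = 2.1594 pm
- λ_C = h/(m_e·c) ≈ 2.42631024 pm

cos θ = 1 - 2.1594/2.42631024
cos θ = 1 - 0.889993
cos θ = 0.110007

θ = arccos(0.110007)
θ = 83.68°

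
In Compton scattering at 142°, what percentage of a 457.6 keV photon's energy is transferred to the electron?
0.6156 (or 61.56%)

Calculate initial and final photon energies:

Initial: E₀ = 457.6 keV → λ₀ = 2.7094 pm
Compton shift: Δλ = 4.3383 pm
Final wavelength: λ' = 7.0477 pm
Final energy: E' = 175.9212 keV

Fractional energy loss:
(E₀ - E')/E₀ = (457.6000 - 175.9212)/457.6000
= 281.6788/457.6000
= 0.6156
= 61.56%

(Intermediate values are shown rounded; full precision is carried through to the final answer.)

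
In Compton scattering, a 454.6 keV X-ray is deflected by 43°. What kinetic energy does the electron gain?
87.6900 keV

By energy conservation: K_e = E_initial - E_final

First find the scattered photon energy:
Initial wavelength: λ = hc/E = 2.7273 pm
Compton shift: Δλ = λ_C(1 - cos(43°)) = 0.6518 pm
Final wavelength: λ' = 2.7273 + 0.6518 = 3.3791 pm
Final photon energy: E' = hc/λ' = 366.9100 keV

Electron kinetic energy:
K_e = E - E' = 454.6000 - 366.9100 = 87.6900 keV

(Intermediate values are shown rounded; full precision is carried through to the final answer.)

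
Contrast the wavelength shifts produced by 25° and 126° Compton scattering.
126° produces the larger shift by a factor of 16.947

Calculate both shifts using Δλ = λ_C(1 - cos θ):

For θ₁ = 25°:
Δλ₁ = 2.4263 × (1 - cos(25°))
Δλ₁ = 2.4263 × 0.0937
Δλ₁ = 0.2273 pm

For θ₂ = 126°:
Δλ₂ = 2.4263 × (1 - cos(126°))
Δλ₂ = 2.4263 × 1.5878
Δλ₂ = 3.8525 pm

The 126° angle produces the larger shift.
Ratio: 3.8525/0.2273 = 16.947

(Intermediate values are shown rounded; full precision is carried through to the final answer.)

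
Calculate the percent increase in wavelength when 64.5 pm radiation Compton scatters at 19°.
0.2049%

Calculate the Compton shift:
Δλ = λ_C(1 - cos(19°))
Δλ = 2.4263 × (1 - cos(19°))
Δλ = 2.4263 × 0.0545
Δλ = 0.1322 pm

Percentage change:
(Δλ/λ₀) × 100 = (0.1322/64.5) × 100
= 0.2049%

(Intermediate values are shown rounded; full precision is carried through to the final answer.)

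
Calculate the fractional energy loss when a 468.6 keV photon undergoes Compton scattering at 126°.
0.5928 (or 59.28%)

Calculate initial and final photon energies:

Initial: E₀ = 468.6 keV → λ₀ = 2.6458 pm
Compton shift: Δλ = 3.8525 pm
Final wavelength: λ' = 6.4983 pm
Final energy: E' = 190.7947 keV

Fractional energy loss:
(E₀ - E')/E₀ = (468.6000 - 190.7947)/468.6000
= 277.8053/468.6000
= 0.5928
= 59.28%

(Intermediate values are shown rounded; full precision is carried through to the final answer.)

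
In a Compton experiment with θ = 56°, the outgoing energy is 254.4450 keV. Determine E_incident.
326.0000 keV

Convert final energy to wavelength (hc ≈ 1239.842 keV·pm):
λ' = hc/E' = 1239.842 / 254.4450 = 4.8727 pm

Calculate the Compton shift:
Δλ = λ_C(1 - cos(56°))
Δλ = 2.4263 × (1 - cos(56°))
Δλ = 1.0695 pm

Initial wavelength:
λ = λ' - Δλ = 4.8727 - 1.0695 = 3.8032 pm

Initial energy:
E = hc/λ = 1239.842 / 3.8032 = 326.0000 keV

(Intermediate values are shown rounded; full precision is carried through to the final answer.)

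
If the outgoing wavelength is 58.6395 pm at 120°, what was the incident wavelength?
55.0000 pm

From λ' = λ + Δλ, we have λ = λ' - Δλ

First calculate the Compton shift:
Δλ = λ_C(1 - cos θ)
Δλ = 2.4263 × (1 - cos(120°))
Δλ = 2.4263 × 1.5000
Δλ = 3.6395 pm

Initial wavelength:
λ = λ' - Δλ
λ = 58.6395 - 3.6395
λ = 55.0000 pm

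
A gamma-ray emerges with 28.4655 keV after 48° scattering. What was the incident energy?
29.0000 keV

Convert final energy to wavelength (hc ≈ 1239.842 keV·pm):
λ' = hc/E' = 1239.842 / 28.4655 = 43.5560 pm

Calculate the Compton shift:
Δλ = λ_C(1 - cos(48°))
Δλ = 2.4263 × (1 - cos(48°))
Δλ = 0.8028 pm

Initial wavelength:
λ = λ' - Δλ = 43.5560 - 0.8028 = 42.7532 pm

Initial energy:
E = hc/λ = 1239.842 / 42.7532 = 29.0000 keV

(Intermediate values are shown rounded; full precision is carried through to the final answer.)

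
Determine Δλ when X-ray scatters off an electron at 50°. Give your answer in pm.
0.8667 pm

Using the Compton scattering formula:
Δλ = λ_C(1 - cos θ)

where λ_C = h/(m_e·c) ≈ 2.4263 pm is the Compton wavelength of an electron.

For θ = 50°:
cos(50°) = 0.6428
1 - cos(50°) = 0.3572

Δλ = 2.4263 × 0.3572
Δλ = 0.8667 pm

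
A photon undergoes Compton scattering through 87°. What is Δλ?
2.2993 pm

Using the Compton scattering formula:
Δλ = λ_C(1 - cos θ)

where λ_C = h/(m_e·c) ≈ 2.4263 pm is the Compton wavelength of an electron.

For θ = 87°:
cos(87°) = 0.0523
1 - cos(87°) = 0.9477

Δλ = 2.4263 × 0.9477
Δλ = 2.2993 pm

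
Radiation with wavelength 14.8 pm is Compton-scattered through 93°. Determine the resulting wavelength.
17.3533 pm

Using the Compton scattering formula:
λ' = λ + Δλ = λ + λ_C(1 - cos θ)

Given:
- Initial wavelength λ = 14.8 pm
- Scattering angle θ = 93°
- Compton wavelength λ_C ≈ 2.4263 pm

Calculate the shift:
Δλ = 2.4263 × (1 - cos(93°))
Δλ = 2.4263 × 1.0523
Δλ = 2.5533 pm

Final wavelength:
λ' = 14.8 + 2.5533 = 17.3533 pm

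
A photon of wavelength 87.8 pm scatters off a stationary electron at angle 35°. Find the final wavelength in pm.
88.2388 pm

Using the Compton scattering formula:
λ' = λ + Δλ = λ + λ_C(1 - cos θ)

Given:
- Initial wavelength λ = 87.8 pm
- Scattering angle θ = 35°
- Compton wavelength λ_C ≈ 2.4263 pm

Calculate the shift:
Δλ = 2.4263 × (1 - cos(35°))
Δλ = 2.4263 × 0.1808
Δλ = 0.4388 pm

Final wavelength:
λ' = 87.8 + 0.4388 = 88.2388 pm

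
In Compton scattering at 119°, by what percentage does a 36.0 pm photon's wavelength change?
10.0072%

Calculate the Compton shift:
Δλ = λ_C(1 - cos(119°))
Δλ = 2.4263 × (1 - cos(119°))
Δλ = 2.4263 × 1.4848
Δλ = 3.6026 pm

Percentage change:
(Δλ/λ₀) × 100 = (3.6026/36.0) × 100
= 10.0072%

(Intermediate values are shown rounded; full precision is carried through to the final answer.)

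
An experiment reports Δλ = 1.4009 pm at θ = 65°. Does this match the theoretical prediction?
Yes, consistent

Calculate the expected shift for θ = 65°:

Δλ_expected = λ_C(1 - cos(65°))
Δλ_expected = 2.4263 × (1 - cos(65°))
Δλ_expected = 2.4263 × 0.5774
Δλ_expected = 1.4009 pm

Given shift: 1.4009 pm
Expected shift: 1.4009 pm
Difference: 0.0000 pm

The values match. This is consistent with Compton scattering at the stated angle.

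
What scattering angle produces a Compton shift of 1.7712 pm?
74.34°

From the Compton formula Δλ = λ_C(1 - cos θ), we can solve for θ:

cos θ = 1 - Δλ/λ_C

Given:
- Δλ = 1.7712 pm
- λ_C = h/(m_e·c) ≈ 2.42631024 pm

cos θ = 1 - 1.7712/2.42631024
cos θ = 1 - 0.729997
cos θ = 0.270003

θ = arccos(0.270003)
θ = 74.34°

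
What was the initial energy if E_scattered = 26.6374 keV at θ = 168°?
29.7000 keV

Convert final energy to wavelength (hc ≈ 1239.842 keV·pm):
λ' = hc/E' = 1239.842 / 26.6374 = 46.5452 pm

Calculate the Compton shift:
Δλ = λ_C(1 - cos(168°))
Δλ = 2.4263 × (1 - cos(168°))
Δλ = 4.7996 pm

Initial wavelength:
λ = λ' - Δλ = 46.5452 - 4.7996 = 41.7456 pm

Initial energy:
E = hc/λ = 1239.842 / 41.7456 = 29.7000 keV

(Intermediate values are shown rounded; full precision is carried through to the final answer.)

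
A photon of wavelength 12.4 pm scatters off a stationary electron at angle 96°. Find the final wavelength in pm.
15.0799 pm

Using the Compton scattering formula:
λ' = λ + Δλ = λ + λ_C(1 - cos θ)

Given:
- Initial wavelength λ = 12.4 pm
- Scattering angle θ = 96°
- Compton wavelength λ_C ≈ 2.4263 pm

Calculate the shift:
Δλ = 2.4263 × (1 - cos(96°))
Δλ = 2.4263 × 1.1045
Δλ = 2.6799 pm

Final wavelength:
λ' = 12.4 + 2.6799 = 15.0799 pm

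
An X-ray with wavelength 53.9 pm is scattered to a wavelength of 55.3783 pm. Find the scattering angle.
67.00°

First find the wavelength shift:
Δλ = λ' - λ = 55.3783 - 53.9 = 1.4783 pm

Using Δλ = λ_C(1 - cos θ), with λ_C = h/(m_e·c) ≈ 2.42631024 pm:
cos θ = 1 - Δλ/λ_C
cos θ = 1 - 1.4783/2.42631024
cos θ = 0.390721

θ = arccos(0.390721)
θ = 67.00°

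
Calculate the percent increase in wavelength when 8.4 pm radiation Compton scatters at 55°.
12.3171%

Calculate the Compton shift:
Δλ = λ_C(1 - cos(55°))
Δλ = 2.4263 × (1 - cos(55°))
Δλ = 2.4263 × 0.4264
Δλ = 1.0346 pm

Percentage change:
(Δλ/λ₀) × 100 = (1.0346/8.4) × 100
= 12.3171%

(Intermediate values are shown rounded; full precision is carried through to the final answer.)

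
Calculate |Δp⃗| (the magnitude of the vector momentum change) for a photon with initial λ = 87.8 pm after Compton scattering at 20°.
2.6188e-24 kg·m/s

Photon momentum magnitude is p = h/λ.

Initial momentum:
p₀ = h/λ = 6.6261e-34/8.7800e-11 = 7.5468e-24 kg·m/s

After scattering:
λ' = λ + Δλ = 87.8 + 0.1463 = 87.9463 pm
p' = h/λ' = 6.6261e-34/8.7946e-11 = 7.5342e-24 kg·m/s

Momentum is a vector; the scattered photon's direction makes angle θ = 20° with the incident direction. The magnitude of the vector change Δp⃗ = p⃗₀ − p⃗' is found from the law of cosines:
|Δp⃗|² = p₀² + p'² − 2p₀p'cos θ
|Δp⃗|² = (7.5468e-24)² + (7.5342e-24)² − 2·7.5468e-24·7.5342e-24·cos(20°)
|Δp⃗| = 2.6188e-24 kg·m/s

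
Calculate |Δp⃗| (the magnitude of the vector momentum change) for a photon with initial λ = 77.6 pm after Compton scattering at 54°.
7.7043e-24 kg·m/s

Photon momentum magnitude is p = h/λ.

Initial momentum:
p₀ = h/λ = 6.6261e-34/7.7600e-11 = 8.5388e-24 kg·m/s

After scattering:
λ' = λ + Δλ = 77.6 + 1.0002 = 78.6002 pm
p' = h/λ' = 6.6261e-34/7.8600e-11 = 8.4301e-24 kg·m/s

Momentum is a vector; the scattered photon's direction makes angle θ = 54° with the incident direction. The magnitude of the vector change Δp⃗ = p⃗₀ − p⃗' is found from the law of cosines:
|Δp⃗|² = p₀² + p'² − 2p₀p'cos θ
|Δp⃗|² = (8.5388e-24)² + (8.4301e-24)² − 2·8.5388e-24·8.4301e-24·cos(54°)
|Δp⃗| = 7.7043e-24 kg·m/s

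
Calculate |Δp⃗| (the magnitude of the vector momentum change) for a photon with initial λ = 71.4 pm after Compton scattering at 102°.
1.4142e-23 kg·m/s

Photon momentum magnitude is p = h/λ.

Initial momentum:
p₀ = h/λ = 6.6261e-34/7.1400e-11 = 9.2802e-24 kg·m/s

After scattering:
λ' = λ + Δλ = 71.4 + 2.9308 = 74.3308 pm
p' = h/λ' = 6.6261e-34/7.4331e-11 = 8.9143e-24 kg·m/s

Momentum is a vector; the scattered photon's direction makes angle θ = 102° with the incident direction. The magnitude of the vector change Δp⃗ = p⃗₀ − p⃗' is found from the law of cosines:
|Δp⃗|² = p₀² + p'² − 2p₀p'cos θ
|Δp⃗|² = (9.2802e-24)² + (8.9143e-24)² − 2·9.2802e-24·8.9143e-24·cos(102°)
|Δp⃗| = 1.4142e-23 kg·m/s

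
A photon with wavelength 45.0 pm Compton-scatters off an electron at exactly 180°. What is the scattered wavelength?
49.8526 pm

Using the Compton formula: λ' = λ + λ_C(1 − cos θ)

For θ = 180°, cos θ = -1 (exact) = -1.0000, so:
1 − cos 180° = 1 − (-1) = 2.0000

Δλ = λ_C × 2.0000 = 2.4263 × 2.0000 = 4.8526 pm

λ' = 45.0 + 4.8526 = 49.8526 pm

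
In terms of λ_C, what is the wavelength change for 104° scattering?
1.2419 λ_C

The Compton shift formula is:
Δλ = λ_C(1 - cos θ)

Dividing both sides by λ_C:
Δλ/λ_C = 1 - cos θ

For θ = 104°:
Δλ/λ_C = 1 - cos(104°)
Δλ/λ_C = 1 - -0.2419
Δλ/λ_C = 1.2419

This means the shift is 1.2419 × λ_C = 3.0133 pm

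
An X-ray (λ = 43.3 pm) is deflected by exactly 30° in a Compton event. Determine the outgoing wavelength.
43.6251 pm

Using the Compton formula: λ' = λ + λ_C(1 − cos θ)

For θ = 30°, cos θ = √3/2 (exact) ≈ 0.8660, so:
1 − cos 30° = 1 − (√3/2) ≈ 0.1340

Δλ = λ_C × 0.1340 = 2.4263 × 0.1340 = 0.3251 pm

λ' = 43.3 + 0.3251 = 43.6251 pm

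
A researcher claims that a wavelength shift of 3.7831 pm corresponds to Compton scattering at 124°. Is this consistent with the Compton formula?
Yes, consistent

Calculate the expected shift for θ = 124°:

Δλ_expected = λ_C(1 - cos(124°))
Δλ_expected = 2.4263 × (1 - cos(124°))
Δλ_expected = 2.4263 × 1.5592
Δλ_expected = 3.7831 pm

Given shift: 3.7831 pm
Expected shift: 3.7831 pm
Difference: 0.0000 pm

The values match. This is consistent with Compton scattering at the stated angle.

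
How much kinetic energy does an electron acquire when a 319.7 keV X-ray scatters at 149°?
171.8217 keV

By energy conservation: K_e = E_initial - E_final

First find the scattered photon energy:
Initial wavelength: λ = hc/E = 3.8781 pm
Compton shift: Δλ = λ_C(1 - cos(149°)) = 4.5061 pm
Final wavelength: λ' = 3.8781 + 4.5061 = 8.3842 pm
Final photon energy: E' = hc/λ' = 147.8783 keV

Electron kinetic energy:
K_e = E - E' = 319.7000 - 147.8783 = 171.8217 keV

(Intermediate values are shown rounded; full precision is carried through to the final answer.)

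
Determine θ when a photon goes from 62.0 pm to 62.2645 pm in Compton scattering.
27.00°

First find the wavelength shift:
Δλ = λ' - λ = 62.2645 - 62.0 = 0.2645 pm

Using Δλ = λ_C(1 - cos θ), with λ_C = h/(m_e·c) ≈ 2.42631024 pm:
cos θ = 1 - Δλ/λ_C
cos θ = 1 - 0.2645/2.42631024
cos θ = 0.890987

θ = arccos(0.890987)
θ = 27.00°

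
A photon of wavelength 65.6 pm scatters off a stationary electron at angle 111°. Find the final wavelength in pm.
68.8958 pm

Using the Compton scattering formula:
λ' = λ + Δλ = λ + λ_C(1 - cos θ)

Given:
- Initial wavelength λ = 65.6 pm
- Scattering angle θ = 111°
- Compton wavelength λ_C ≈ 2.4263 pm

Calculate the shift:
Δλ = 2.4263 × (1 - cos(111°))
Δλ = 2.4263 × 1.3584
Δλ = 3.2958 pm

Final wavelength:
λ' = 65.6 + 3.2958 = 68.8958 pm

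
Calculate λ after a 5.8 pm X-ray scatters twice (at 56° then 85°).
9.0844 pm

Apply Compton shift twice:

First scattering at θ₁ = 56°:
Δλ₁ = λ_C(1 - cos(56°))
Δλ₁ = 2.4263 × 0.4408
Δλ₁ = 1.0695 pm

After first scattering:
λ₁ = 5.8 + 1.0695 = 6.8695 pm

Second scattering at θ₂ = 85°:
Δλ₂ = λ_C(1 - cos(85°))
Δλ₂ = 2.4263 × 0.9128
Δλ₂ = 2.2148 pm

Final wavelength:
λ₂ = 6.8695 + 2.2148 = 9.0844 pm

Total shift: Δλ_total = 1.0695 + 2.2148 = 3.2844 pm

(Intermediate values are shown rounded; full precision is carried through to the final answer.)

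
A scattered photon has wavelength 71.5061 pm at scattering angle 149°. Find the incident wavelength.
67.0000 pm

From λ' = λ + Δλ, we have λ = λ' - Δλ

First calculate the Compton shift:
Δλ = λ_C(1 - cos θ)
Δλ = 2.4263 × (1 - cos(149°))
Δλ = 2.4263 × 1.8572
Δλ = 4.5061 pm

Initial wavelength:
λ = λ' - Δλ
λ = 71.5061 - 4.5061
λ = 67.0000 pm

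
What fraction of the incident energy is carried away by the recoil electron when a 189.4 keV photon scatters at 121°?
0.3596 (or 35.96%)

Calculate initial and final photon energies:

Initial: E₀ = 189.4 keV → λ₀ = 6.5462 pm
Compton shift: Δλ = 3.6760 pm
Final wavelength: λ' = 10.2221 pm
Final energy: E' = 121.2902 keV

Fractional energy loss:
(E₀ - E')/E₀ = (189.4000 - 121.2902)/189.4000
= 68.1098/189.4000
= 0.3596
= 35.96%

(Intermediate values are shown rounded; full precision is carried through to the final answer.)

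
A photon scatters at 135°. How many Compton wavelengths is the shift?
1.7071 λ_C

The Compton shift formula is:
Δλ = λ_C(1 - cos θ)

Dividing both sides by λ_C:
Δλ/λ_C = 1 - cos θ

For θ = 135°:
Δλ/λ_C = 1 - cos(135°)
Δλ/λ_C = 1 - -0.7071
Δλ/λ_C = 1.7071

This means the shift is 1.7071 × λ_C = 4.1420 pm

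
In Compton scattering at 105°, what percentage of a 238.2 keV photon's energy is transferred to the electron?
0.3698 (or 36.98%)

Calculate initial and final photon energies:

Initial: E₀ = 238.2 keV → λ₀ = 5.2050 pm
Compton shift: Δλ = 3.0543 pm
Final wavelength: λ' = 8.2593 pm
Final energy: E' = 150.1141 keV

Fractional energy loss:
(E₀ - E')/E₀ = (238.2000 - 150.1141)/238.2000
= 88.0859/238.2000
= 0.3698
= 36.98%

(Intermediate values are shown rounded; full precision is carried through to the final answer.)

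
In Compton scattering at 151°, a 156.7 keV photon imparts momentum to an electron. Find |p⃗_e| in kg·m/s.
1.3278e-22 kg·m/s

The electron is initially at rest, so by conservation of momentum:
p⃗_e = p⃗₀ − p⃗'  (incident photon momentum minus scattered photon momentum)

Photon momentum magnitudes (p = h/λ = E/c):
λ₀ = hc/E₀ = 7.9122 pm → p₀ = h/λ₀ = 8.3745e-23 kg·m/s
Δλ = λ_C(1 − cos 151°) = 4.5484 pm
λ' = 12.4606 pm → p' = h/λ' = 5.3176e-23 kg·m/s

The scattered photon makes angle θ = 151° with the incident direction, so by the law of cosines:
|p⃗_e|² = p₀² + p'² − 2p₀p'cos θ
|p⃗_e|² = (8.3745e-23)² + (5.3176e-23)² − 2·8.3745e-23·5.3176e-23·cos(151°)
|p⃗_e| = 1.3278e-22 kg·m/s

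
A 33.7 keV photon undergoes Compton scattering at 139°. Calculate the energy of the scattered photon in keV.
30.2047 keV

First convert energy to wavelength:
λ = hc/E, with hc ≈ 1239.842 keV·pm (i.e. 1239.842 eV·nm)

For E = 33.7 keV = 33700 eV:
λ = 1239.842 keV·pm / 33.7 keV
λ = 36.7906 pm

Calculate the Compton shift:
Δλ = λ_C(1 - cos(139°)) = 2.4263 × 1.7547
Δλ = 4.2575 pm

Final wavelength:
λ' = 36.7906 + 4.2575 = 41.0480 pm

Final energy:
E' = hc/λ' = 1239.842 / 41.0480 = 30.2047 keV

(Intermediate values are shown rounded; full precision is carried through to the final answer.)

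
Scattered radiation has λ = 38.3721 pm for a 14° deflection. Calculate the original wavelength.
38.3000 pm

From λ' = λ + Δλ, we have λ = λ' - Δλ

First calculate the Compton shift:
Δλ = λ_C(1 - cos θ)
Δλ = 2.4263 × (1 - cos(14°))
Δλ = 2.4263 × 0.0297
Δλ = 0.0721 pm

Initial wavelength:
λ = λ' - Δλ
λ = 38.3721 - 0.0721
λ = 38.3000 pm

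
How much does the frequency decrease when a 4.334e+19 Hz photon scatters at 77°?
9.264e+18 Hz (decrease)

Convert frequency to wavelength (c = 299792458 m/s):
λ₀ = c/f₀ = 299792458/4.334e+19 = 6.9172233e-12 m = 6.9172 pm

Calculate Compton shift:
Δλ = λ_C(1 - cos(77°)) = 1.8805 pm

Final wavelength:
λ' = λ₀ + Δλ = 6.9172 + 1.8805 = 8.7977 pm

Final frequency:
f' = c/λ' = 299792458/8.7977325e-12 = 3.4076105e+19 Hz

Frequency shift (decrease):
Δf = f₀ - f' = 4.334e+19 - 3.4076105e+19 = 9.264e+18 Hz

(Intermediate values are shown rounded; full precision is carried through to the final answer.)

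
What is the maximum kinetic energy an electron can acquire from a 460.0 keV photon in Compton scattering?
295.7375 keV

Maximum energy transfer occurs at θ = 180° (backscattering).

Initial photon: E₀ = 460.0 keV → λ₀ = 2.6953 pm

Maximum Compton shift (at 180°):
Δλ_max = 2λ_C = 2 × 2.4263 = 4.8526 pm

Final wavelength:
λ' = 2.6953 + 4.8526 = 7.5479 pm

Minimum photon energy (maximum energy to electron):
E'_min = hc/λ' = 164.2625 keV

Maximum electron kinetic energy:
K_max = E₀ - E'_min = 460.0000 - 164.2625 = 295.7375 keV

(Intermediate values are shown rounded; full precision is carried through to the final answer.)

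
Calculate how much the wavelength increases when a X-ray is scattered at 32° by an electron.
0.3687 pm

Using the Compton scattering formula:
Δλ = λ_C(1 - cos θ)

where λ_C = h/(m_e·c) ≈ 2.4263 pm is the Compton wavelength of an electron.

For θ = 32°:
cos(32°) = 0.8480
1 - cos(32°) = 0.1520

Δλ = 2.4263 × 0.1520
Δλ = 0.3687 pm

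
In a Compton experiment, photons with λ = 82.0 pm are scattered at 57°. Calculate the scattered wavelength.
83.1048 pm

Using the Compton scattering formula:
λ' = λ + Δλ = λ + λ_C(1 - cos θ)

Given:
- Initial wavelength λ = 82.0 pm
- Scattering angle θ = 57°
- Compton wavelength λ_C ≈ 2.4263 pm

Calculate the shift:
Δλ = 2.4263 × (1 - cos(57°))
Δλ = 2.4263 × 0.4554
Δλ = 1.1048 pm

Final wavelength:
λ' = 82.0 + 1.1048 = 83.1048 pm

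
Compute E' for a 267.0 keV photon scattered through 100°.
165.5056 keV

First convert energy to wavelength:
λ = hc/E, with hc ≈ 1239.842 keV·pm (i.e. 1239.842 eV·nm)

For E = 267.0 keV = 267000 eV:
λ = 1239.842 keV·pm / 267.0 keV
λ = 4.6436 pm

Calculate the Compton shift:
Δλ = λ_C(1 - cos(100°)) = 2.4263 × 1.1736
Δλ = 2.8476 pm

Final wavelength:
λ' = 4.6436 + 2.8476 = 7.4912 pm

Final energy:
E' = hc/λ' = 1239.842 / 7.4912 = 165.5056 keV

(Intermediate values are shown rounded; full precision is carried through to the final answer.)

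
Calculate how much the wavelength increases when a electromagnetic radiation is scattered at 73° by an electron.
1.7169 pm

Using the Compton scattering formula:
Δλ = λ_C(1 - cos θ)

where λ_C = h/(m_e·c) ≈ 2.4263 pm is the Compton wavelength of an electron.

For θ = 73°:
cos(73°) = 0.2924
1 - cos(73°) = 0.7076

Δλ = 2.4263 × 0.7076
Δλ = 1.7169 pm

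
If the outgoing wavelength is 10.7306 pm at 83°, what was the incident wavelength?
8.6000 pm

From λ' = λ + Δλ, we have λ = λ' - Δλ

First calculate the Compton shift:
Δλ = λ_C(1 - cos θ)
Δλ = 2.4263 × (1 - cos(83°))
Δλ = 2.4263 × 0.8781
Δλ = 2.1306 pm

Initial wavelength:
λ = λ' - Δλ
λ = 10.7306 - 2.1306
λ = 8.6000 pm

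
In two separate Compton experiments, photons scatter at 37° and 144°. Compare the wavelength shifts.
144° produces the larger shift by a factor of 8.984

Calculate both shifts using Δλ = λ_C(1 - cos θ):

For θ₁ = 37°:
Δλ₁ = 2.4263 × (1 - cos(37°))
Δλ₁ = 2.4263 × 0.2014
Δλ₁ = 0.4886 pm

For θ₂ = 144°:
Δλ₂ = 2.4263 × (1 - cos(144°))
Δλ₂ = 2.4263 × 1.8090
Δλ₂ = 4.3892 pm

The 144° angle produces the larger shift.
Ratio: 4.3892/0.4886 = 8.984

(Intermediate values are shown rounded; full precision is carried through to the final answer.)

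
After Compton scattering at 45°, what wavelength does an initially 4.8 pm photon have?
5.5106 pm

Using the Compton formula: λ' = λ + λ_C(1 − cos θ)

For θ = 45°, cos θ = √2/2 (exact) ≈ 0.7071, so:
1 − cos 45° = 1 − (√2/2) ≈ 0.2929

Δλ = λ_C × 0.2929 = 2.4263 × 0.2929 = 0.7106 pm

λ' = 4.8 + 0.7106 = 5.5106 pm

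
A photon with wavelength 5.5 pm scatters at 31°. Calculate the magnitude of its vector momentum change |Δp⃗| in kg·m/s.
6.2860e-23 kg·m/s

Photon momentum magnitude is p = h/λ.

Initial momentum:
p₀ = h/λ = 6.6261e-34/5.5000e-12 = 1.2047e-22 kg·m/s

After scattering:
λ' = λ + Δλ = 5.5 + 0.3466 = 5.8466 pm
p' = h/λ' = 6.6261e-34/5.8466e-12 = 1.1333e-22 kg·m/s

Momentum is a vector; the scattered photon's direction makes angle θ = 31° with the incident direction. The magnitude of the vector change Δp⃗ = p⃗₀ − p⃗' is found from the law of cosines:
|Δp⃗|² = p₀² + p'² − 2p₀p'cos θ
|Δp⃗|² = (1.2047e-22)² + (1.1333e-22)² − 2·1.2047e-22·1.1333e-22·cos(31°)
|Δp⃗| = 6.2860e-23 kg·m/s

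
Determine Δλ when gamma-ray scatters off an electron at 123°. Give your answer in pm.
3.7478 pm

Using the Compton scattering formula:
Δλ = λ_C(1 - cos θ)

where λ_C = h/(m_e·c) ≈ 2.4263 pm is the Compton wavelength of an electron.

For θ = 123°:
cos(123°) = -0.5446
1 - cos(123°) = 1.5446

Δλ = 2.4263 × 1.5446
Δλ = 3.7478 pm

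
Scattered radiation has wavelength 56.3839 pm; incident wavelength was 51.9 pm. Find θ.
148.00°

First find the wavelength shift:
Δλ = λ' - λ = 56.3839 - 51.9 = 4.4839 pm

Using Δλ = λ_C(1 - cos θ), with λ_C = h/(m_e·c) ≈ 2.42631024 pm:
cos θ = 1 - Δλ/λ_C
cos θ = 1 - 4.4839/2.42631024
cos θ = -0.848032

θ = arccos(-0.848032)
θ = 148.00°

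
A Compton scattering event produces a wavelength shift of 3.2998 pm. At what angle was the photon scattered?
111.10°

From the Compton formula Δλ = λ_C(1 - cos θ), we can solve for θ:

cos θ = 1 - Δλ/λ_C

Given:
- Δλ = 3.2998 pm
- λ_C = h/(m_e·c) ≈ 2.42631024 pm

cos θ = 1 - 3.2998/2.42631024
cos θ = 1 - 1.360007
cos θ = -0.360007

θ = arccos(-0.360007)
θ = 111.10°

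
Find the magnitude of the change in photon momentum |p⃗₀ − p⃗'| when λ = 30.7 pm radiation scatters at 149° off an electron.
3.8942e-23 kg·m/s

Photon momentum magnitude is p = h/λ.

Initial momentum:
p₀ = h/λ = 6.6261e-34/3.0700e-11 = 2.1583e-23 kg·m/s

After scattering:
λ' = λ + Δλ = 30.7 + 4.5061 = 35.2061 pm
p' = h/λ' = 6.6261e-34/3.5206e-11 = 1.8821e-23 kg·m/s

Momentum is a vector; the scattered photon's direction makes angle θ = 149° with the incident direction. The magnitude of the vector change Δp⃗ = p⃗₀ − p⃗' is found from the law of cosines:
|Δp⃗|² = p₀² + p'² − 2p₀p'cos θ
|Δp⃗|² = (2.1583e-23)² + (1.8821e-23)² − 2·2.1583e-23·1.8821e-23·cos(149°)
|Δp⃗| = 3.8942e-23 kg·m/s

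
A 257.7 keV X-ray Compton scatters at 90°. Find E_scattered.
171.3082 keV

First convert energy to wavelength:
λ = hc/E, with hc ≈ 1239.842 keV·pm (i.e. 1239.842 eV·nm)

For E = 257.7 keV = 257700 eV:
λ = 1239.842 keV·pm / 257.7 keV
λ = 4.8112 pm

Calculate the Compton shift:
Δλ = λ_C(1 - cos(90°)) = 2.4263 × 1.0000
Δλ = 2.4263 pm

Final wavelength:
λ' = 4.8112 + 2.4263 = 7.2375 pm

Final energy:
E' = hc/λ' = 1239.842 / 7.2375 = 171.3082 keV

(Intermediate values are shown rounded; full precision is carried through to the final answer.)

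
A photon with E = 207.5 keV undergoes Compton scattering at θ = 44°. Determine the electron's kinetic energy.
21.2288 keV

By energy conservation: K_e = E_initial - E_final

First find the scattered photon energy:
Initial wavelength: λ = hc/E = 5.9751 pm
Compton shift: Δλ = λ_C(1 - cos(44°)) = 0.6810 pm
Final wavelength: λ' = 5.9751 + 0.6810 = 6.6561 pm
Final photon energy: E' = hc/λ' = 186.2712 keV

Electron kinetic energy:
K_e = E - E' = 207.5000 - 186.2712 = 21.2288 keV

(Intermediate values are shown rounded; full precision is carried through to the final answer.)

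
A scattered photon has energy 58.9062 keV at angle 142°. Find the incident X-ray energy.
74.2000 keV

Convert final energy to wavelength (hc ≈ 1239.842 keV·pm):
λ' = hc/E' = 1239.842 / 58.9062 = 21.0477 pm

Calculate the Compton shift:
Δλ = λ_C(1 - cos(142°))
Δλ = 2.4263 × (1 - cos(142°))
Δλ = 4.3383 pm

Initial wavelength:
λ = λ' - Δλ = 21.0477 - 4.3383 = 16.7095 pm

Initial energy:
E = hc/λ = 1239.842 / 16.7095 = 74.2000 keV

(Intermediate values are shown rounded; full precision is carried through to the final answer.)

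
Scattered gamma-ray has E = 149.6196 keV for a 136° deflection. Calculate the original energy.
301.2999 keV

Convert final energy to wavelength (hc ≈ 1239.842 keV·pm):
λ' = hc/E' = 1239.842 / 149.6196 = 8.2866 pm

Calculate the Compton shift:
Δλ = λ_C(1 - cos(136°))
Δλ = 2.4263 × (1 - cos(136°))
Δλ = 4.1717 pm

Initial wavelength:
λ = λ' - Δλ = 8.2866 - 4.1717 = 4.1150 pm

Initial energy:
E = hc/λ = 1239.842 / 4.1150 = 301.2999 keV

(Intermediate values are shown rounded; full precision is carried through to the final answer.)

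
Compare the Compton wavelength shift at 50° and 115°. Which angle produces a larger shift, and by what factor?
115° produces the larger shift by a factor of 3.983

Calculate both shifts using Δλ = λ_C(1 - cos θ):

For θ₁ = 50°:
Δλ₁ = 2.4263 × (1 - cos(50°))
Δλ₁ = 2.4263 × 0.3572
Δλ₁ = 0.8667 pm

For θ₂ = 115°:
Δλ₂ = 2.4263 × (1 - cos(115°))
Δλ₂ = 2.4263 × 1.4226
Δλ₂ = 3.4517 pm

The 115° angle produces the larger shift.
Ratio: 3.4517/0.8667 = 3.983

(Intermediate values are shown rounded; full precision is carried through to the final answer.)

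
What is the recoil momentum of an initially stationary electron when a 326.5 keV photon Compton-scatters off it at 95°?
2.1019e-22 kg·m/s

The electron is initially at rest, so by conservation of momentum:
p⃗_e = p⃗₀ − p⃗'  (incident photon momentum minus scattered photon momentum)

Photon momentum magnitudes (p = h/λ = E/c):
λ₀ = hc/E₀ = 3.7974 pm → p₀ = h/λ₀ = 1.7449e-22 kg·m/s
Δλ = λ_C(1 − cos 95°) = 2.6378 pm
λ' = 6.4351 pm → p' = h/λ' = 1.0297e-22 kg·m/s

The scattered photon makes angle θ = 95° with the incident direction, so by the law of cosines:
|p⃗_e|² = p₀² + p'² − 2p₀p'cos θ
|p⃗_e|² = (1.7449e-22)² + (1.0297e-22)² − 2·1.7449e-22·1.0297e-22·cos(95°)
|p⃗_e| = 2.1019e-22 kg·m/s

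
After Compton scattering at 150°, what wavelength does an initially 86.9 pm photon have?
91.4276 pm

Using the Compton formula: λ' = λ + λ_C(1 − cos θ)

For θ = 150°, cos θ = -√3/2 (exact) ≈ -0.8660, so:
1 − cos 150° = 1 − (-√3/2) ≈ 1.8660

Δλ = λ_C × 1.8660 = 2.4263 × 1.8660 = 4.5276 pm

λ' = 86.9 + 4.5276 = 91.4276 pm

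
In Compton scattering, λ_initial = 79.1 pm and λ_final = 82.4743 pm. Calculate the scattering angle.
113.00°

First find the wavelength shift:
Δλ = λ' - λ = 82.4743 - 79.1 = 3.3743 pm

Using Δλ = λ_C(1 - cos θ), with λ_C = h/(m_e·c) ≈ 2.42631024 pm:
cos θ = 1 - Δλ/λ_C
cos θ = 1 - 3.3743/2.42631024
cos θ = -0.390713

θ = arccos(-0.390713)
θ = 113.00°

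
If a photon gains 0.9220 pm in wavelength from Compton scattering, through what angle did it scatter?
51.68°

From the Compton formula Δλ = λ_C(1 - cos θ), we can solve for θ:

cos θ = 1 - Δλ/λ_C

Given:
- Δλ = 0.9220 pm
- λ_C = h/(m_e·c) ≈ 2.42631024 pm

cos θ = 1 - 0.9220/2.42631024
cos θ = 1 - 0.380001
cos θ = 0.619999

θ = arccos(0.619999)
θ = 51.68°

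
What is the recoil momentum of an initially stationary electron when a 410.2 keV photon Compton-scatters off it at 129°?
2.8860e-22 kg·m/s

The electron is initially at rest, so by conservation of momentum:
p⃗_e = p⃗₀ − p⃗'  (incident photon momentum minus scattered photon momentum)

Photon momentum magnitudes (p = h/λ = E/c):
λ₀ = hc/E₀ = 3.0225 pm → p₀ = h/λ₀ = 2.1922e-22 kg·m/s
Δλ = λ_C(1 − cos 129°) = 3.9532 pm
λ' = 6.9758 pm → p' = h/λ' = 9.4987e-23 kg·m/s

The scattered photon makes angle θ = 129° with the incident direction, so by the law of cosines:
|p⃗_e|² = p₀² + p'² − 2p₀p'cos θ
|p⃗_e|² = (2.1922e-22)² + (9.4987e-23)² − 2·2.1922e-22·9.4987e-23·cos(129°)
|p⃗_e| = 2.8860e-22 kg·m/s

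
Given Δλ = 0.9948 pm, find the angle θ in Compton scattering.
53.84°

From the Compton formula Δλ = λ_C(1 - cos θ), we can solve for θ:

cos θ = 1 - Δλ/λ_C

Given:
- Δλ = 0.9948 pm
- λ_C = h/(m_e·c) ≈ 2.42631024 pm

cos θ = 1 - 0.9948/2.42631024
cos θ = 1 - 0.410005
cos θ = 0.589995

θ = arccos(0.589995)
θ = 53.84°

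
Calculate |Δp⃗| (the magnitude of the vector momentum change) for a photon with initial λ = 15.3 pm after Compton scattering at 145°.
7.3417e-23 kg·m/s

Photon momentum magnitude is p = h/λ.

Initial momentum:
p₀ = h/λ = 6.6261e-34/1.5300e-11 = 4.3308e-23 kg·m/s

After scattering:
λ' = λ + Δλ = 15.3 + 4.4138 = 19.7138 pm
p' = h/λ' = 6.6261e-34/1.9714e-11 = 3.3611e-23 kg·m/s

Momentum is a vector; the scattered photon's direction makes angle θ = 145° with the incident direction. The magnitude of the vector change Δp⃗ = p⃗₀ − p⃗' is found from the law of cosines:
|Δp⃗|² = p₀² + p'² − 2p₀p'cos θ
|Δp⃗|² = (4.3308e-23)² + (3.3611e-23)² − 2·4.3308e-23·3.3611e-23·cos(145°)
|Δp⃗| = 7.3417e-23 kg·m/s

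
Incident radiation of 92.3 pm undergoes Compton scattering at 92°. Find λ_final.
94.8110 pm

Using the Compton scattering formula:
λ' = λ + Δλ = λ + λ_C(1 - cos θ)

Given:
- Initial wavelength λ = 92.3 pm
- Scattering angle θ = 92°
- Compton wavelength λ_C ≈ 2.4263 pm

Calculate the shift:
Δλ = 2.4263 × (1 - cos(92°))
Δλ = 2.4263 × 1.0349
Δλ = 2.5110 pm

Final wavelength:
λ' = 92.3 + 2.5110 = 94.8110 pm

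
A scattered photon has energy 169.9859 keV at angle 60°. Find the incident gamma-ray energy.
203.9000 keV

Convert final energy to wavelength (hc ≈ 1239.842 keV·pm):
λ' = hc/E' = 1239.842 / 169.9859 = 7.2938 pm

Calculate the Compton shift:
Δλ = λ_C(1 - cos(60°))
Δλ = 2.4263 × (1 - cos(60°))
Δλ = 1.2132 pm

Initial wavelength:
λ = λ' - Δλ = 7.2938 - 1.2132 = 6.0806 pm

Initial energy:
E = hc/λ = 1239.842 / 6.0806 = 203.9000 keV

(Intermediate values are shown rounded; full precision is carried through to the final answer.)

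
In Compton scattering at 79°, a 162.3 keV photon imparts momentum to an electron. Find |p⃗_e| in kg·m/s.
1.0000e-22 kg·m/s

The electron is initially at rest, so by conservation of momentum:
p⃗_e = p⃗₀ − p⃗'  (incident photon momentum minus scattered photon momentum)

Photon momentum magnitudes (p = h/λ = E/c):
λ₀ = hc/E₀ = 7.6392 pm → p₀ = h/λ₀ = 8.6738e-23 kg·m/s
Δλ = λ_C(1 − cos 79°) = 1.9633 pm
λ' = 9.6025 pm → p' = h/λ' = 6.9003e-23 kg·m/s

The scattered photon makes angle θ = 79° with the incident direction, so by the law of cosines:
|p⃗_e|² = p₀² + p'² − 2p₀p'cos θ
|p⃗_e|² = (8.6738e-23)² + (6.9003e-23)² − 2·8.6738e-23·6.9003e-23·cos(79°)
|p⃗_e| = 1.0000e-22 kg·m/s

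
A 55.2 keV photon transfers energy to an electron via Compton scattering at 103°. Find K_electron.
6.4507 keV

By energy conservation: K_e = E_initial - E_final

First find the scattered photon energy:
Initial wavelength: λ = hc/E = 22.4609 pm
Compton shift: Δλ = λ_C(1 - cos(103°)) = 2.9721 pm
Final wavelength: λ' = 22.4609 + 2.9721 = 25.4330 pm
Final photon energy: E' = hc/λ' = 48.7493 keV

Electron kinetic energy:
K_e = E - E' = 55.2000 - 48.7493 = 6.4507 keV

(Intermediate values are shown rounded; full precision is carried through to the final answer.)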